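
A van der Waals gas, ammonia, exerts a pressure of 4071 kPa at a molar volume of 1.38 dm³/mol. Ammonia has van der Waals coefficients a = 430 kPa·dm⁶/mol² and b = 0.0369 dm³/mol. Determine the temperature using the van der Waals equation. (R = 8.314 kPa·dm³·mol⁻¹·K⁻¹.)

T ≈ 694.1 K

T = (P + a/V_m²)(V_m − b)/R
P + a/V_m² = 4071 + 430/(1.38)² = 4296.8 kPa
V_m − b = 1.38 − 0.0369 = 1.3431 dm³/mol
T = (4296.8)(1.3431)/8.314 = 694.1 K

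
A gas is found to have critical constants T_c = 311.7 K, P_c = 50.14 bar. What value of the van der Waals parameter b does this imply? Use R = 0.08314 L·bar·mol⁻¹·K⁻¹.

b ≈ 0.06461 L/mol

From T_c = 8a/(27Rb) and P_c = a/(27b²): b = R T_c/(8 P_c).
b = (0.08314)(311.7)/(8×50.14) = 25.915/401.12 = 0.06461 L/mol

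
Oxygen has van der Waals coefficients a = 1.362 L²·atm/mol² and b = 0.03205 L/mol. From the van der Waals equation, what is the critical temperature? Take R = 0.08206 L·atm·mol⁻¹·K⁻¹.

T_c ≈ 153.4 K

For a van der Waals gas, T_c = 8a/(27Rb).
T_c = 8×1.362/(27×0.08206×0.03205) = 10.896/0.071011 = 153.4 K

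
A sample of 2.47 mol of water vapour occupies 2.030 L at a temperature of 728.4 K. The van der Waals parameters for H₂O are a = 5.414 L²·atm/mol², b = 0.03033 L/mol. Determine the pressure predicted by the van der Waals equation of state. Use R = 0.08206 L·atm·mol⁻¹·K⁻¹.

P ≈ 67.50 atm

P = nRT/(V − nb) − a n²/V²
nRT/(V − nb) = (2.47)(0.08206)(728.4)/(2.030 − 2.47×0.03033) = 147.64/1.9551 = 75.515 atm
a n²/V² = (5.414)(2.47)²/(2.030)² = 8.0153 atm
P = 75.515 − 8.0153 = 67.50 atm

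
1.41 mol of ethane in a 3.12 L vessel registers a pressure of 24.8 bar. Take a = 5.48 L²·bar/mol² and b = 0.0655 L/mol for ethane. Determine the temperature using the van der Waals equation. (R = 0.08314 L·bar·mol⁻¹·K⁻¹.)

T = (P + a n²/V²)(V − nb)/(nR)
P + a n²/V² = 24.8 + (5.48)(1.41)²/(3.12)² = 25.919 bar
V − nb = 3.12 − (1.41)(0.0655) = 3.0276 L
T = (25.919)(3.0276)/((1.41)(0.08314)) = 669.4 K

T ≈ 669.4 K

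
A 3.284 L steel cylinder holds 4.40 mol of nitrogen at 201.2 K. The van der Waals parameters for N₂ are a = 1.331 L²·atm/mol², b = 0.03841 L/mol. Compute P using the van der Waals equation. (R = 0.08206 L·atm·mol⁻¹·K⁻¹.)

P ≈ 20.93 atm

P = nRT/(V − nb) − a n²/V²
nRT/(V − nb) = (4.40)(0.08206)(201.2)/(3.284 − 4.40×0.03841) = 72.646/3.1150 = 23.321 atm
a n²/V² = (1.331)(4.40)²/(3.284)² = 2.3893 atm
P = 23.321 − 2.3893 = 20.93 atm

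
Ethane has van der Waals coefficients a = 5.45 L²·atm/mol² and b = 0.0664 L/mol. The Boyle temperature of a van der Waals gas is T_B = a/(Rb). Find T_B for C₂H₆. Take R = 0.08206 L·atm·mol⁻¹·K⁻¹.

T_B ≈ 1000 K

For a van der Waals gas the second virial coefficient B₂ = b − a/(RT) vanishes at T_B = a/(Rb).
T_B = 5.45/(0.08206×0.0664) = 5.45/0.0054488 = 1000 K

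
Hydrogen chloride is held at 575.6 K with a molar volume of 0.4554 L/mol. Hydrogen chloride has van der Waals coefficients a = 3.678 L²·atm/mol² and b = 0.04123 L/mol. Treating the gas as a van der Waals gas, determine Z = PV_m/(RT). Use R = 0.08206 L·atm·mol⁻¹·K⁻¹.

Z ≈ 0.9286

P = RT/(V_m − b) − a/V_m² = (0.08206)(575.6)/(0.4554 − 0.04123) − 3.678/(0.4554)²
  = 47.234/0.41417 − 17.735 = 114.04 − 17.735 = 96.31 atm
Z = PV_m/(RT) = (96.31)(0.4554)/((0.08206)(575.6)) = 43.860/47.234 = 0.9286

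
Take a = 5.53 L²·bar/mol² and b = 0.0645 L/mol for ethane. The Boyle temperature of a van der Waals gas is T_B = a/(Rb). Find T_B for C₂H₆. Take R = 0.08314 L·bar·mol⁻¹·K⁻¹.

T_B ≈ 1031 K

For a van der Waals gas the second virial coefficient B₂ = b − a/(RT) vanishes at T_B = a/(Rb).
T_B = 5.53/(0.08314×0.0645) = 5.53/0.0053625 = 1031 K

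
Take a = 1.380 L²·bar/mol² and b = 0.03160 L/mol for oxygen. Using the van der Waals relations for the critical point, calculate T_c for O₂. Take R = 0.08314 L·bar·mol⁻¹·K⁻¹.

For a van der Waals gas, T_c = 8a/(27Rb).
T_c = 8×1.380/(27×0.08314×0.03160) = 11.040/0.070935 = 155.6 K

T_c ≈ 155.6 K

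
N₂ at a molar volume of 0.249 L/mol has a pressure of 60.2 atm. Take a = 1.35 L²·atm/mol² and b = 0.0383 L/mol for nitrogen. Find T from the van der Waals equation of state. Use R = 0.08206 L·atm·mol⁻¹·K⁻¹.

T = (P + a/V_m²)(V_m − b)/R
P + a/V_m² = 60.2 + 1.35/(0.249)² = 81.974 atm
V_m − b = 0.249 − 0.0383 = 0.21070 L/mol
T = (81.974)(0.21070)/0.08206 = 210.5 K

T ≈ 210.5 K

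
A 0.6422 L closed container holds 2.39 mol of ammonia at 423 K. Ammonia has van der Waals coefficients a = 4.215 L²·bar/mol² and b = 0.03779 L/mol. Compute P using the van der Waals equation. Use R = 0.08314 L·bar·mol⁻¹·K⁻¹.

P ≈ 93.92 bar

P = nRT/(V − nb) − a n²/V²
nRT/(V − nb) = (2.39)(0.08314)(423)/(0.6422 − 2.39×0.03779) = 84.052/0.55188 = 152.30 bar
a n²/V² = (4.215)(2.39)²/(0.6422)² = 58.378 bar
P = 152.30 − 58.378 = 93.92 bar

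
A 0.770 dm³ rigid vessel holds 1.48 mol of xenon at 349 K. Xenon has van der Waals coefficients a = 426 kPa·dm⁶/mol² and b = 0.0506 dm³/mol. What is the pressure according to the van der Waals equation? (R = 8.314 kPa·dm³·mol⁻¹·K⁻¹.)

P ≈ 4604 kPa

P = nRT/(V − nb) − a n²/V²
nRT/(V − nb) = (1.48)(8.314)(349)/(0.770 − 1.48×0.0506) = 4294.3/0.69511 = 6177.9 kPa
a n²/V² = (426)(1.48)²/(0.770)² = 1573.8 kPa
P = 6177.9 − 1573.8 = 4604 kPa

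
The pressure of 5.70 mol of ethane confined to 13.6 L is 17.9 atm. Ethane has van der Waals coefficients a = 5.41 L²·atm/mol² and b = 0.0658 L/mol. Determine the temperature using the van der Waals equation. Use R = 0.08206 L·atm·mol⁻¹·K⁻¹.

T = (P + a n²/V²)(V − nb)/(nR)
P + a n²/V² = 17.9 + (5.41)(5.70)²/(13.6)² = 18.850 atm
V − nb = 13.6 − (5.70)(0.0658) = 13.225 L
T = (18.850)(13.225)/((5.70)(0.08206)) = 533.0 K

T ≈ 533.0 K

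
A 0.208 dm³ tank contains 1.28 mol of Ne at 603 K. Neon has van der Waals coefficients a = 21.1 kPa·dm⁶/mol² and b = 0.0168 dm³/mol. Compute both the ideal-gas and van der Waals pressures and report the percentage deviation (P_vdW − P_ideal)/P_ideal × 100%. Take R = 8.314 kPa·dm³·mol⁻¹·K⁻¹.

Ideal: P_ideal = nRT/V = (1.28)(8.314)(603)/0.208 = 30851.3 kPa
vdW: P = nRT/(V − nb) − a n²/V² = 6417.08/0.186496 − 34.5702/0.0432640 = 34408.7 − 799.052 = 33609.6 kPa
% deviation = (33609.6 − 30851.3)/30851.3 × 100% = 8.94%

8.94 %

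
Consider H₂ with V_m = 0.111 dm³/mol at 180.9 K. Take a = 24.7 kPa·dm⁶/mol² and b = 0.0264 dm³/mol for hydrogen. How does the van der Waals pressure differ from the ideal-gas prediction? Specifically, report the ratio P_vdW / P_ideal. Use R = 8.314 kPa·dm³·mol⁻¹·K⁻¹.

Ideal: P_ideal = RT/V_m = (8.314)(180.9)/0.111 = 13549.6 kPa
vdW: P = RT/(V_m − b) − a/V_m² = 1504.00/0.0846000 − 24.7/0.0123210 = 17777.8 − 2004.71 = 15773.1 kPa
Ratio = 15773.1/13549.6 = 1.164

P_vdW / P_ideal ≈ 1.164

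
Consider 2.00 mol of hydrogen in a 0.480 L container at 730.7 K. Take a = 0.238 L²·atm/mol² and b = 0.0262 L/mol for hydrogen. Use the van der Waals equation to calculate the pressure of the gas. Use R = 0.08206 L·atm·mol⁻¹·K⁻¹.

P ≈ 276.3 atm

P = nRT/(V − nb) − a n²/V²
nRT/(V − nb) = (2.00)(0.08206)(730.7)/(0.480 − 2.00×0.0262) = 119.92/0.42760 = 280.45 atm
a n²/V² = (0.238)(2.00)²/(0.480)² = 4.1319 atm
P = 280.45 − 4.1319 = 276.3 atm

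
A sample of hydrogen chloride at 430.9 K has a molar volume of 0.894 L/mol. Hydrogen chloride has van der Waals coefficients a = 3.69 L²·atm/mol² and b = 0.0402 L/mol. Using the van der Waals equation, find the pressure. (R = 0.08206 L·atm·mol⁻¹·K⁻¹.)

P = RT/(V_m − b) − a/V_m²
RT/(V_m − b) = (0.08206)(430.9)/(0.894 − 0.0402) = 35.360/0.85380 = 41.415 atm
a/V_m² = 3.69/(0.894)² = 4.6169 atm
P = 41.415 − 4.6169 = 36.80 atm

P ≈ 36.80 atm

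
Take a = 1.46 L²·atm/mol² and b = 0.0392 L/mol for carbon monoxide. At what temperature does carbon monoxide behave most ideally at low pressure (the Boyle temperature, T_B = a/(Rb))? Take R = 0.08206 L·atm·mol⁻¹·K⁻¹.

For a van der Waals gas the second virial coefficient B₂ = b − a/(RT) vanishes at T_B = a/(Rb).
T_B = 1.46/(0.08206×0.0392) = 1.46/0.0032168 = 453.9 K

T_B ≈ 453.9 K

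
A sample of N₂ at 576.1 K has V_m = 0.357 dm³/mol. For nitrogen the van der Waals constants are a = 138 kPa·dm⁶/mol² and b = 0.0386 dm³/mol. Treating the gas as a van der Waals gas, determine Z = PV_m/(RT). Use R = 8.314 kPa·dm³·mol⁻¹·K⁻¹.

P = RT/(V_m − b) − a/V_m² = (8.314)(576.1)/(0.357 − 0.0386) − 138/(0.357)²
  = 4789.7/0.31840 − 1082.8 = 15043 − 1082.8 = 13960 kPa
Z = PV_m/(RT) = (13960)(0.357)/((8.314)(576.1)) = 4983.7/4789.7 = 1.041

Z ≈ 1.041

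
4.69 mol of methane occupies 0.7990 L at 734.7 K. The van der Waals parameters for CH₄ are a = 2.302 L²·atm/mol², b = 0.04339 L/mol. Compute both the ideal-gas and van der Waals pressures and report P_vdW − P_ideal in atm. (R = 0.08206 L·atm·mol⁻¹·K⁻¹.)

Ideal: P_ideal = nRT/V = (4.69)(0.08206)(734.7)/0.7990 = 353.889 atm
vdW: P = nRT/(V − nb) − a n²/V² = 282.758/0.595501 − 50.6350/0.638401 = 474.824 − 79.3154 = 395.509 atm
ΔP = 395.509 − 353.889 = 41.62 atm

ΔP ≈ 41.62 atm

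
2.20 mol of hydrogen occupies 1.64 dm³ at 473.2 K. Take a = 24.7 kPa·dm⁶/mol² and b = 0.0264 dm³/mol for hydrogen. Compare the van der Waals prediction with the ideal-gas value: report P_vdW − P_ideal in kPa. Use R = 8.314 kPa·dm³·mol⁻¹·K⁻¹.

ΔP ≈ 149.3 kPa

Ideal: P_ideal = nRT/V = (2.20)(8.314)(473.2)/1.64 = 5277.56 kPa
vdW: P = nRT/(V − nb) − a n²/V² = 8655.21/1.58192 − 119.548/2.68960 = 5471.33 − 44.4482 = 5426.88 kPa
ΔP = 5426.88 − 5277.56 = 149.3 kPa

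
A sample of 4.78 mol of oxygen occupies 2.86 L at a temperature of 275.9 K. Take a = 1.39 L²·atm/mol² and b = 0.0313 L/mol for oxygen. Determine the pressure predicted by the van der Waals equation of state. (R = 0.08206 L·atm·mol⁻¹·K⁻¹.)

P = nRT/(V − nb) − a n²/V²
nRT/(V − nb) = (4.78)(0.08206)(275.9)/(2.86 − 4.78×0.0313) = 108.22/2.7104 = 39.928 atm
a n²/V² = (1.39)(4.78)²/(2.86)² = 3.8827 atm
P = 39.928 − 3.8827 = 36.05 atm

P ≈ 36.05 atm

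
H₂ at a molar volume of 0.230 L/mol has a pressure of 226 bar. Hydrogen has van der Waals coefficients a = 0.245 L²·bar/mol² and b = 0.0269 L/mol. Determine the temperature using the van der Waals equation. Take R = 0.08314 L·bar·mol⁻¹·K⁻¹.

T = (P + a/V_m²)(V_m − b)/R
P + a/V_m² = 226 + 0.245/(0.230)² = 230.63 bar
V_m − b = 0.230 − 0.0269 = 0.20310 L/mol
T = (230.63)(0.20310)/0.08314 = 563.4 K

T ≈ 563.4 K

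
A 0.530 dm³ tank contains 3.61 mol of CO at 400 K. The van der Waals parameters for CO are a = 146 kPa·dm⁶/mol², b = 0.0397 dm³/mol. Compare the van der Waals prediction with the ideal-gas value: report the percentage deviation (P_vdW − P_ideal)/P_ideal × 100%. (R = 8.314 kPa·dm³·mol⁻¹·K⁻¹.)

Ideal: P_ideal = nRT/V = (3.61)(8.314)(400)/0.530 = 22651.7 kPa
vdW: P = nRT/(V − nb) − a n²/V² = 12005.4/0.386683 − 1902.69/0.280900 = 31047.1 − 6773.55 = 24273.6 kPa
% deviation = (24273.6 − 22651.7)/22651.7 × 100% = 7.16%

7.16 %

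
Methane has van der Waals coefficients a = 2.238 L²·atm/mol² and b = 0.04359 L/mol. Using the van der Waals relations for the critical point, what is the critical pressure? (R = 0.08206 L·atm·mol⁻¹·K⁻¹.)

P_c ≈ 43.62 atm

For a van der Waals gas, P_c = a/(27b²).
P_c = 2.238/(27×(0.04359)²) = 2.238/0.051302 = 43.62 atm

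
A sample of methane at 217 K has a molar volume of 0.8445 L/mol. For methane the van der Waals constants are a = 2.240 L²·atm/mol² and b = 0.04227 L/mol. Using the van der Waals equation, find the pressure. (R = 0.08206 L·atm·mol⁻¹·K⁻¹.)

P ≈ 19.06 atm

P = RT/(V_m − b) − a/V_m²
RT/(V_m − b) = (0.08206)(217)/(0.8445 − 0.04227) = 17.807/0.80223 = 22.197 atm
a/V_m² = 2.240/(0.8445)² = 3.1409 atm
P = 22.197 − 3.1409 = 19.06 atm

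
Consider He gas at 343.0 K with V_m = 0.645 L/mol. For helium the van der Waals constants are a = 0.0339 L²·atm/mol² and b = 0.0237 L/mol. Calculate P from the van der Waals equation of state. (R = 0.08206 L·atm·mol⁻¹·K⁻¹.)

P ≈ 45.22 atm

P = RT/(V_m − b) − a/V_m²
RT/(V_m − b) = (0.08206)(343.0)/(0.645 − 0.0237) = 28.147/0.62130 = 45.303 atm
a/V_m² = 0.0339/(0.645)² = 0.081485 atm
P = 45.303 − 0.081485 = 45.22 atm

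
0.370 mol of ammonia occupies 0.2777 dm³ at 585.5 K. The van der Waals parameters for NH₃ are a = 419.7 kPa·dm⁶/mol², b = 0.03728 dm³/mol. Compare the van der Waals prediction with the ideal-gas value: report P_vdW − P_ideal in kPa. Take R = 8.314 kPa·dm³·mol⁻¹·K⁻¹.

ΔP ≈ -406.1 kPa

Ideal: P_ideal = nRT/V = (0.370)(8.314)(585.5)/0.2777 = 6485.79 kPa
vdW: P = nRT/(V − nb) − a n²/V² = 1801.10/0.263906 − 57.4569/0.0771173 = 6824.78 − 745.059 = 6079.72 kPa
ΔP = 6079.72 − 6485.79 = -406.1 kPa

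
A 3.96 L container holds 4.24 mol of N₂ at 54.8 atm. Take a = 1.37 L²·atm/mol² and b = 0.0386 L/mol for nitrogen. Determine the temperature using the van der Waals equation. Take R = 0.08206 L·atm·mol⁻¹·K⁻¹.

T = (P + a n²/V²)(V − nb)/(nR)
P + a n²/V² = 54.8 + (1.37)(4.24)²/(3.96)² = 56.371 atm
V − nb = 3.96 − (4.24)(0.0386) = 3.7963 L
T = (56.371)(3.7963)/((4.24)(0.08206)) = 615.1 K

T ≈ 615.1 K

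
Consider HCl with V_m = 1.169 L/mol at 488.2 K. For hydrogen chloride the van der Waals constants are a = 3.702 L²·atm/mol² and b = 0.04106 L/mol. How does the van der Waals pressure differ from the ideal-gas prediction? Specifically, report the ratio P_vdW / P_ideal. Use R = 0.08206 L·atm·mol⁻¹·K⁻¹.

Ideal: P_ideal = RT/V_m = (0.08206)(488.2)/1.169 = 34.2701 atm
vdW: P = RT/(V_m − b) − a/V_m² = 40.0617/1.12794 − 3.702/1.36656 = 35.5176 − 2.70899 = 32.8086 atm
Ratio = 32.8086/34.2701 = 0.9574

P_vdW / P_ideal ≈ 0.9574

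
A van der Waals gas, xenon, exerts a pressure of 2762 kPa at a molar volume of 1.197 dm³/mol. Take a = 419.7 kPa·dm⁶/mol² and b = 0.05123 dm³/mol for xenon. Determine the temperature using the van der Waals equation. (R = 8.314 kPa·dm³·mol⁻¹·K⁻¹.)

T ≈ 421.0 K

T = (P + a/V_m²)(V_m − b)/R
P + a/V_m² = 2762 + 419.7/(1.197)² = 3054.9 kPa
V_m − b = 1.197 − 0.05123 = 1.1458 dm³/mol
T = (3054.9)(1.1458)/8.314 = 421.0 K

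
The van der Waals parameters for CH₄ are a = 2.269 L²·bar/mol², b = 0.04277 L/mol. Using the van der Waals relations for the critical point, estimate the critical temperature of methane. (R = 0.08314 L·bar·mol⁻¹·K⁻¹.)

T_c ≈ 189.1 K

For a van der Waals gas, T_c = 8a/(27Rb).
T_c = 8×2.269/(27×0.08314×0.04277) = 18.152/0.096009 = 189.1 K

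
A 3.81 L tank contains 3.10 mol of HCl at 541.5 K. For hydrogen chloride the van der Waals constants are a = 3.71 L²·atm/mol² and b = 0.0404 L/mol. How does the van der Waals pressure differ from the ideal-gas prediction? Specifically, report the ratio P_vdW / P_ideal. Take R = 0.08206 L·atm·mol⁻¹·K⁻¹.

Ideal: P_ideal = nRT/V = (3.10)(0.08206)(541.5)/3.81 = 36.1549 atm
vdW: P = nRT/(V − nb) − a n²/V² = 137.750/3.68476 − 35.6531/14.5161 = 37.3837 − 2.45611 = 34.9276 atm
Ratio = 34.9276/36.1549 = 0.9661

P_vdW / P_ideal ≈ 0.9661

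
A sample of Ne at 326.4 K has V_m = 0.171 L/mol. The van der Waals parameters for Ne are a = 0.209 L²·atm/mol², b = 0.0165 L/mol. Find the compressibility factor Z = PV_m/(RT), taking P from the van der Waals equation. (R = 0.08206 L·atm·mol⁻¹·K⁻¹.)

Z ≈ 1.061

P = RT/(V_m − b) − a/V_m² = (0.08206)(326.4)/(0.171 − 0.0165) − 0.209/(0.171)²
  = 26.784/0.15450 − 7.1475 = 173.36 − 7.1475 = 166.21 atm
Z = PV_m/(RT) = (166.21)(0.171)/((0.08206)(326.4)) = 28.422/26.784 = 1.061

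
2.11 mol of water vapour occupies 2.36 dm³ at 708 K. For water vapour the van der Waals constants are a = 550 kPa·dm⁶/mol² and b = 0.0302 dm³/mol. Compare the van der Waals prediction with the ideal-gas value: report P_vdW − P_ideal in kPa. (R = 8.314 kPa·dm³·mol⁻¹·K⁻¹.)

ΔP ≈ -293.6 kPa

Ideal: P_ideal = nRT/V = (2.11)(8.314)(708)/2.36 = 5262.76 kPa
vdW: P = nRT/(V − nb) − a n²/V² = 12420.1/2.29628 − 2448.66/5.56960 = 5408.79 − 439.647 = 4969.14 kPa
ΔP = 4969.14 − 5262.76 = -293.6 kPa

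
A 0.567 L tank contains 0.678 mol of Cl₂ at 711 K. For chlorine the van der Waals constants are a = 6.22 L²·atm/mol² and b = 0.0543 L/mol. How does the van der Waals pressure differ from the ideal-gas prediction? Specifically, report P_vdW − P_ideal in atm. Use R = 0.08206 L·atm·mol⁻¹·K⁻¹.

ΔP ≈ -4.049 atm

Ideal: P_ideal = nRT/V = (0.678)(0.08206)(711)/0.567 = 69.7666 atm
vdW: P = nRT/(V − nb) − a n²/V² = 39.5577/0.530185 − 2.85923/0.321489 = 74.6111 − 8.89371 = 65.7174 atm
ΔP = 65.7174 − 69.7666 = -4.049 atm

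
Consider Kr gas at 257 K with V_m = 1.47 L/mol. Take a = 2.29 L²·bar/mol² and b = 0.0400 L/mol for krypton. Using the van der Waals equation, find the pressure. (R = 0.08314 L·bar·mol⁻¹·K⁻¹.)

P ≈ 13.88 bar

P = RT/(V_m − b) − a/V_m²
RT/(V_m − b) = (0.08314)(257)/(1.47 − 0.0400) = 21.367/1.4300 = 14.942 bar
a/V_m² = 2.29/(1.47)² = 1.0597 bar
P = 14.942 − 1.0597 = 13.88 bar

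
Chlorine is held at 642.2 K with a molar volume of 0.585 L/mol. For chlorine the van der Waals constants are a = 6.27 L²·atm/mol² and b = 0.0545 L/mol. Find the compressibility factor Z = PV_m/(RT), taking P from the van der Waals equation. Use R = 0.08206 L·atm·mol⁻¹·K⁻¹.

Z ≈ 0.8994

P = RT/(V_m − b) − a/V_m² = (0.08206)(642.2)/(0.585 − 0.0545) − 6.27/(0.585)²
  = 52.699/0.53050 − 18.321 = 99.338 − 18.321 = 81.017 atm
Z = PV_m/(RT) = (81.017)(0.585)/((0.08206)(642.2)) = 47.395/52.699 = 0.8994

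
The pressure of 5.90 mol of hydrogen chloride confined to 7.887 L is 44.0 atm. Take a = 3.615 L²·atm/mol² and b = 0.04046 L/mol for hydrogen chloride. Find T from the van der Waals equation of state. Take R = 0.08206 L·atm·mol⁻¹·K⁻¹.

T ≈ 727.0 K

T = (P + a n²/V²)(V − nb)/(nR)
P + a n²/V² = 44.0 + (3.615)(5.90)²/(7.887)² = 46.023 atm
V − nb = 7.887 − (5.90)(0.04046) = 7.6483 L
T = (46.023)(7.6483)/((5.90)(0.08206)) = 727.0 K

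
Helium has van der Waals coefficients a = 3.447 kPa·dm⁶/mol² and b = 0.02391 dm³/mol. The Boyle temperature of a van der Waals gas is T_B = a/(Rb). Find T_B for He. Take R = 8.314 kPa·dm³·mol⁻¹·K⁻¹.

For a van der Waals gas the second virial coefficient B₂ = b − a/(RT) vanishes at T_B = a/(Rb).
T_B = 3.447/(8.314×0.02391) = 3.447/0.19879 = 17.34 K

T_B ≈ 17.34 K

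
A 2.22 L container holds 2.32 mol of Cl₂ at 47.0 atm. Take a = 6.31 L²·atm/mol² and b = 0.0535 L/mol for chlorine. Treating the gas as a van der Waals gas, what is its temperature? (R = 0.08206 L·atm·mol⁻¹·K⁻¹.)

T = (P + a n²/V²)(V − nb)/(nR)
P + a n²/V² = 47.0 + (6.31)(2.32)²/(2.22)² = 53.891 atm
V − nb = 2.22 − (2.32)(0.0535) = 2.0959 L
T = (53.891)(2.0959)/((2.32)(0.08206)) = 593.3 K

T ≈ 593.3 K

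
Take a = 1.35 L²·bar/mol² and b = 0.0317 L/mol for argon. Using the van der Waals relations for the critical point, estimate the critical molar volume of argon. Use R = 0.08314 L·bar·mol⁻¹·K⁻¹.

For a van der Waals gas, V_m,c = 3b.
V_m,c = 3×0.0317 = 0.09510 L/mol

V_m,c ≈ 0.09510 L/mol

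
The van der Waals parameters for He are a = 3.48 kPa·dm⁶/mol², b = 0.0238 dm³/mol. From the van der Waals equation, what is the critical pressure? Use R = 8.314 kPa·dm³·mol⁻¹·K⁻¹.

P_c ≈ 227.5 kPa

For a van der Waals gas, P_c = a/(27b²).
P_c = 3.48/(27×(0.0238)²) = 3.48/0.015294 = 227.5 kPa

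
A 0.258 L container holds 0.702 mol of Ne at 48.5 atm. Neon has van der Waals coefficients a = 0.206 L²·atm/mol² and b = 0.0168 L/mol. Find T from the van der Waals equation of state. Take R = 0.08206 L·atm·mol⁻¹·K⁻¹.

T ≈ 213.8 K

T = (P + a n²/V²)(V − nb)/(nR)
P + a n²/V² = 48.5 + (0.206)(0.702)²/(0.258)² = 50.025 atm
V − nb = 0.258 − (0.702)(0.0168) = 0.24621 L
T = (50.025)(0.24621)/((0.702)(0.08206)) = 213.8 K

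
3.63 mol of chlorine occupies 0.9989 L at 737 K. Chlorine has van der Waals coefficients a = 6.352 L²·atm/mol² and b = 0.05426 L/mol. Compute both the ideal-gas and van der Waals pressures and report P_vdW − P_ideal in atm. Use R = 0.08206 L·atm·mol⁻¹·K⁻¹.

ΔP ≈ -29.90 atm

Ideal: P_ideal = nRT/V = (3.63)(0.08206)(737)/0.9989 = 219.778 atm
vdW: P = nRT/(V − nb) − a n²/V² = 219.536/0.801936 − 83.6997/0.997801 = 273.758 − 83.8842 = 189.874 atm
ΔP = 189.874 − 219.778 = -29.90 atm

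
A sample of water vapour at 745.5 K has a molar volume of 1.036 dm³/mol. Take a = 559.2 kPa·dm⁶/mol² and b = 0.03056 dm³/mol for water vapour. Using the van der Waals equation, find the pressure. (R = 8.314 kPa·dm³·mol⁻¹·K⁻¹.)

P ≈ 5644 kPa

P = RT/(V_m − b) − a/V_m²
RT/(V_m − b) = (8.314)(745.5)/(1.036 − 0.03056) = 6198.1/1.0054 = 6164.8 kPa
a/V_m² = 559.2/(1.036)² = 521.01 kPa
P = 6164.8 − 521.01 = 5644 kPa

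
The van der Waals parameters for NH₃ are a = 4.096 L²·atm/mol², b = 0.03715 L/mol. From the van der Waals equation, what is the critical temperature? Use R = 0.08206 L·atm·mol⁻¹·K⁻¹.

T_c ≈ 398.1 K

For a van der Waals gas, T_c = 8a/(27Rb).
T_c = 8×4.096/(27×0.08206×0.03715) = 32.768/0.082310 = 398.1 K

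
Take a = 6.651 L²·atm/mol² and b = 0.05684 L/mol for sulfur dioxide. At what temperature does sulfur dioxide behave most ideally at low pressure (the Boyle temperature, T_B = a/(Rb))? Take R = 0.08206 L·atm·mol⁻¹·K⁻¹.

T_B ≈ 1426 K

For a van der Waals gas the second virial coefficient B₂ = b − a/(RT) vanishes at T_B = a/(Rb).
T_B = 6.651/(0.08206×0.05684) = 6.651/0.0046643 = 1426 K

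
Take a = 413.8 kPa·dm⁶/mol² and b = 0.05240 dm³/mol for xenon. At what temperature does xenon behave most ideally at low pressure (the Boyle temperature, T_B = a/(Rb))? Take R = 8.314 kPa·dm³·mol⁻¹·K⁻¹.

T_B ≈ 949.8 K

For a van der Waals gas the second virial coefficient B₂ = b − a/(RT) vanishes at T_B = a/(Rb).
T_B = 413.8/(8.314×0.05240) = 413.8/0.43565 = 949.8 K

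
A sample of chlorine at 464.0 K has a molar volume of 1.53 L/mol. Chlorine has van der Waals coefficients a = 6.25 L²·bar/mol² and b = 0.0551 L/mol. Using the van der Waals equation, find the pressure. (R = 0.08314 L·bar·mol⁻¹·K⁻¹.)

P ≈ 23.49 bar

P = RT/(V_m − b) − a/V_m²
RT/(V_m − b) = (0.08314)(464.0)/(1.53 − 0.0551) = 38.577/1.4749 = 26.156 bar
a/V_m² = 6.25/(1.53)² = 2.6699 bar
P = 26.156 − 2.6699 = 23.49 bar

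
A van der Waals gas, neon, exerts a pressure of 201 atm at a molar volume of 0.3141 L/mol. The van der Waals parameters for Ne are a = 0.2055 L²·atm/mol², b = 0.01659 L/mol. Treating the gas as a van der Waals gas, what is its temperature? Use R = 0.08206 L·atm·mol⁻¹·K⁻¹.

T = (P + a/V_m²)(V_m − b)/R
P + a/V_m² = 201 + 0.2055/(0.3141)² = 203.08 atm
V_m − b = 0.3141 − 0.01659 = 0.29751 L/mol
T = (203.08)(0.29751)/0.08206 = 736.3 K

T ≈ 736.3 K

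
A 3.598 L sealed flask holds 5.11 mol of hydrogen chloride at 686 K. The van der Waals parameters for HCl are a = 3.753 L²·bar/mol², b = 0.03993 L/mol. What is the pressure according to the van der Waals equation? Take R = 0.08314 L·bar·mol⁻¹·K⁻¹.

P = nRT/(V − nb) − a n²/V²
nRT/(V − nb) = (5.11)(0.08314)(686)/(3.598 − 5.11×0.03993) = 291.44/3.3940 = 85.869 bar
a n²/V² = (3.753)(5.11)²/(3.598)² = 7.5700 bar
P = 85.869 − 7.5700 = 78.30 bar

P ≈ 78.30 bar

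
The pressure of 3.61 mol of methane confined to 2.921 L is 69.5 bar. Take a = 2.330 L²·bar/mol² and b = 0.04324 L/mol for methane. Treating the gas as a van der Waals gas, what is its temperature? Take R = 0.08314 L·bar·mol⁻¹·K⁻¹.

T ≈ 673.0 K

T = (P + a n²/V²)(V − nb)/(nR)
P + a n²/V² = 69.5 + (2.330)(3.61)²/(2.921)² = 73.059 bar
V − nb = 2.921 − (3.61)(0.04324) = 2.7649 L
T = (73.059)(2.7649)/((3.61)(0.08314)) = 673.0 K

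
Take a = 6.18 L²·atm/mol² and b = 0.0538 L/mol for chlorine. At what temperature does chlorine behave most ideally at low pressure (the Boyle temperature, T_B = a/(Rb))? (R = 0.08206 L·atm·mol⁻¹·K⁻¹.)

T_B ≈ 1400 K

For a van der Waals gas the second virial coefficient B₂ = b − a/(RT) vanishes at T_B = a/(Rb).
T_B = 6.18/(0.08206×0.0538) = 6.18/0.0044148 = 1400 K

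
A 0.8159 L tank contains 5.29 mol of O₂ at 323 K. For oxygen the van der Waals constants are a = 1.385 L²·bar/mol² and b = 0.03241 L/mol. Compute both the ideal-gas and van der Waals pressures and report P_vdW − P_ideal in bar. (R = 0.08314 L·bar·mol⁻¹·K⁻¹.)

Ideal: P_ideal = nRT/V = (5.29)(0.08314)(323)/0.8159 = 174.113 bar
vdW: P = nRT/(V − nb) − a n²/V² = 142.059/0.644451 − 38.7580/0.665693 = 220.434 − 58.2220 = 162.212 bar
ΔP = 162.212 − 174.113 = -11.90 bar

ΔP ≈ -11.90 bar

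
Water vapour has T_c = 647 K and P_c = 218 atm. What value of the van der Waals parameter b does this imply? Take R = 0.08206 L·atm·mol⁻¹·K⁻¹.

b ≈ 0.03044 L/mol

From T_c = 8a/(27Rb) and P_c = a/(27b²): b = R T_c/(8 P_c).
b = (0.08206)(647)/(8×218) = 53.093/1744.0 = 0.03044 L/mol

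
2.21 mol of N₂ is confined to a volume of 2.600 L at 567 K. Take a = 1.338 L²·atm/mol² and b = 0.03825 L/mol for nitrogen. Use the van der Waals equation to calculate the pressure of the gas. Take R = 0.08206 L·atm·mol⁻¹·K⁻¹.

P = nRT/(V − nb) − a n²/V²
nRT/(V − nb) = (2.21)(0.08206)(567)/(2.600 − 2.21×0.03825) = 102.83/2.5155 = 40.879 atm
a n²/V² = (1.338)(2.21)²/(2.600)² = 0.96671 atm
P = 40.879 − 0.96671 = 39.91 atm

P ≈ 39.91 atm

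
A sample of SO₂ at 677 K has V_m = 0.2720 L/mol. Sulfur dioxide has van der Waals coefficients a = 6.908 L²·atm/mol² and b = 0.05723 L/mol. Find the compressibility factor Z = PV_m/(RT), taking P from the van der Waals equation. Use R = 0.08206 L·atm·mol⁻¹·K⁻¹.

Z ≈ 0.8093

P = RT/(V_m − b) − a/V_m² = (0.08206)(677)/(0.2720 − 0.05723) − 6.908/(0.2720)²
  = 55.555/0.21477 − 93.372 = 258.67 − 93.372 = 165.30 atm
Z = PV_m/(RT) = (165.30)(0.2720)/((0.08206)(677)) = 44.962/55.555 = 0.8093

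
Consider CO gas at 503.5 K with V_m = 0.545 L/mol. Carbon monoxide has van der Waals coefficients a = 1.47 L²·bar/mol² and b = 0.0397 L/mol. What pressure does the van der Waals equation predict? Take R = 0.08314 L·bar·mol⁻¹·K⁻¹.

P ≈ 77.89 bar

P = RT/(V_m − b) − a/V_m²
RT/(V_m − b) = (0.08314)(503.5)/(0.545 − 0.0397) = 41.861/0.50530 = 82.844 bar
a/V_m² = 1.47/(0.545)² = 4.9491 bar
P = 82.844 − 4.9491 = 77.89 bar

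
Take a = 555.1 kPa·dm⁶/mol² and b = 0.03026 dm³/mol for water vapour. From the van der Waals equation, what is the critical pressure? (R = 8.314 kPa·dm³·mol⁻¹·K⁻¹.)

P_c ≈ 22453 kPa

For a van der Waals gas, P_c = a/(27b²).
P_c = 555.1/(27×(0.03026)²) = 555.1/0.024723 = 22453 kPa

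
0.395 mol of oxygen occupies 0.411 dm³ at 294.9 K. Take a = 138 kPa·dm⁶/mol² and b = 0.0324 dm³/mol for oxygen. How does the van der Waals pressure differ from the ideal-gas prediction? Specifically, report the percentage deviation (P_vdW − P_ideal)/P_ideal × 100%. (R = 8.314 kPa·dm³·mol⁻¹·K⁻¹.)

-2.20 %

Ideal: P_ideal = nRT/V = (0.395)(8.314)(294.9)/0.411 = 2356.35 kPa
vdW: P = nRT/(V − nb) − a n²/V² = 968.460/0.398202 − 21.5315/0.168921 = 2432.08 − 127.465 = 2304.62 kPa
% deviation = (2304.62 − 2356.35)/2356.35 × 100% = -2.20%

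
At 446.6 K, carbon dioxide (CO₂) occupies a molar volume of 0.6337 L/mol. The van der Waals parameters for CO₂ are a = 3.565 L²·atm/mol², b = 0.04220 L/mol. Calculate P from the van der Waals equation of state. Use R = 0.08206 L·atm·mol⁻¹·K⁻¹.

P = RT/(V_m − b) − a/V_m²
RT/(V_m − b) = (0.08206)(446.6)/(0.6337 − 0.04220) = 36.648/0.59150 = 61.958 atm
a/V_m² = 3.565/(0.6337)² = 8.8775 atm
P = 61.958 − 8.8775 = 53.08 atm

P ≈ 53.08 atm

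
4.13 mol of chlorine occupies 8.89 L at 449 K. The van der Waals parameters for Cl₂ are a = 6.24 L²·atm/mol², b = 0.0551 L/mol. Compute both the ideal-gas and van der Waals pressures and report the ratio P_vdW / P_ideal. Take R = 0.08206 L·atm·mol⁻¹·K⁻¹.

P_vdW / P_ideal ≈ 0.9476

Ideal: P_ideal = nRT/V = (4.13)(0.08206)(449)/8.89 = 17.1169 atm
vdW: P = nRT/(V − nb) − a n²/V² = 152.170/8.66244 − 106.435/79.0321 = 17.5666 − 1.34673 = 16.2199 atm
Ratio = 16.2199/17.1169 = 0.9476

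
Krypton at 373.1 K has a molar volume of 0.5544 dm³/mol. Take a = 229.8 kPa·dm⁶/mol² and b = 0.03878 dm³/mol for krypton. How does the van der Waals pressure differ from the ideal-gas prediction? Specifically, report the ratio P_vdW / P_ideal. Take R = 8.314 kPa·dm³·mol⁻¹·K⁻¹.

Ideal: P_ideal = RT/V_m = (8.314)(373.1)/0.5544 = 5595.15 kPa
vdW: P = RT/(V_m − b) − a/V_m² = 3101.95/0.515620 − 229.8/0.307359 = 6015.96 − 747.660 = 5268.30 kPa
Ratio = 5268.30/5595.15 = 0.9416

P_vdW / P_ideal ≈ 0.9416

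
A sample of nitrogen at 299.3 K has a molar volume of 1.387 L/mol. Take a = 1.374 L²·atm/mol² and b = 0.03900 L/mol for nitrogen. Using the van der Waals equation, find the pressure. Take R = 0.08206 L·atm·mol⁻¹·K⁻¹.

P ≈ 17.51 atm

P = RT/(V_m − b) − a/V_m²
RT/(V_m − b) = (0.08206)(299.3)/(1.387 − 0.03900) = 24.561/1.3480 = 18.220 atm
a/V_m² = 1.374/(1.387)² = 0.71422 atm
P = 18.220 − 0.71422 = 17.51 atm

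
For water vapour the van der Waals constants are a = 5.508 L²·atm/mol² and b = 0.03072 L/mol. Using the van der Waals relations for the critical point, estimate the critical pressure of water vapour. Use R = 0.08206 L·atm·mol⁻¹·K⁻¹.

For a van der Waals gas, P_c = a/(27b²).
P_c = 5.508/(27×(0.03072)²) = 5.508/0.025480 = 216.2 atm

P_c ≈ 216.2 atm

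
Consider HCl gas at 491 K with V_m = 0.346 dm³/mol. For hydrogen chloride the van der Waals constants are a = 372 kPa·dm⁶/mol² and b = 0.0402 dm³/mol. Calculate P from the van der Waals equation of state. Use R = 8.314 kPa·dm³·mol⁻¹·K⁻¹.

P = RT/(V_m − b) − a/V_m²
RT/(V_m − b) = (8.314)(491)/(0.346 − 0.0402) = 4082.2/0.30580 = 13349 kPa
a/V_m² = 372/(0.346)² = 3107.4 kPa
P = 13349 − 3107.4 = 10242 kPa

P ≈ 10242 kPa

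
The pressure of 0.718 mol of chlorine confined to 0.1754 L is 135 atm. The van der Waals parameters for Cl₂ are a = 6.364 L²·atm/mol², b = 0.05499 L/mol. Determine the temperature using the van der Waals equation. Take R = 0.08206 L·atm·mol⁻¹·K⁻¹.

T = (P + a n²/V²)(V − nb)/(nR)
P + a n²/V² = 135 + (6.364)(0.718)²/(0.1754)² = 241.64 atm
V − nb = 0.1754 − (0.718)(0.05499) = 0.13592 L
T = (241.64)(0.13592)/((0.718)(0.08206)) = 557.4 K

T ≈ 557.4 K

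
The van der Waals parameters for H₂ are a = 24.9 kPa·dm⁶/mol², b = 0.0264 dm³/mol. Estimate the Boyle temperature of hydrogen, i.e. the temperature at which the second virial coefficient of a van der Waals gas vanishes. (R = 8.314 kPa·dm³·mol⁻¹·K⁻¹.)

T_B ≈ 113.4 K

For a van der Waals gas the second virial coefficient B₂ = b − a/(RT) vanishes at T_B = a/(Rb).
T_B = 24.9/(8.314×0.0264) = 24.9/0.21949 = 113.4 K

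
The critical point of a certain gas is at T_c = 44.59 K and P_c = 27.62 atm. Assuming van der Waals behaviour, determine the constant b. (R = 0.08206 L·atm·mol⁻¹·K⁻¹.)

From T_c = 8a/(27Rb) and P_c = a/(27b²): b = R T_c/(8 P_c).
b = (0.08206)(44.59)/(8×27.62) = 3.6591/220.96 = 0.01656 L/mol

b ≈ 0.01656 L/mol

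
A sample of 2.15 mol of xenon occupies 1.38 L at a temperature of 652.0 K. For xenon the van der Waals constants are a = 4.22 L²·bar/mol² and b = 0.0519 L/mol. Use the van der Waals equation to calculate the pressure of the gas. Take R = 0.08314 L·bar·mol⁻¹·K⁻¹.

P = nRT/(V − nb) − a n²/V²
nRT/(V − nb) = (2.15)(0.08314)(652.0)/(1.38 − 2.15×0.0519) = 116.55/1.2684 = 91.887 bar
a n²/V² = (4.22)(2.15)²/(1.38)² = 10.243 bar
P = 91.887 − 10.243 = 81.64 bar

P ≈ 81.64 bar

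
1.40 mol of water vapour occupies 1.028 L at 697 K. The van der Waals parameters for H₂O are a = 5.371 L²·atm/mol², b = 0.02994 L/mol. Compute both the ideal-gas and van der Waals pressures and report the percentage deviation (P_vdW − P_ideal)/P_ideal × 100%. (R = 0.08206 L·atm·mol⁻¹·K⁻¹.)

Ideal: P_ideal = nRT/V = (1.40)(0.08206)(697)/1.028 = 77.8931 atm
vdW: P = nRT/(V − nb) − a n²/V² = 80.0741/0.986084 − 10.5272/1.05678 = 81.2041 − 9.96158 = 71.2425 atm
% deviation = (71.2425 − 77.8931)/77.8931 × 100% = -8.54%

-8.54 %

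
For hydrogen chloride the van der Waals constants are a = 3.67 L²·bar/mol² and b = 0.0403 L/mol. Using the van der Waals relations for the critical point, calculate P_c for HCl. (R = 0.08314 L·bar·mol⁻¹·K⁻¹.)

For a van der Waals gas, P_c = a/(27b²).
P_c = 3.67/(27×(0.0403)²) = 3.67/0.043850 = 83.69 bar

P_c ≈ 83.69 bar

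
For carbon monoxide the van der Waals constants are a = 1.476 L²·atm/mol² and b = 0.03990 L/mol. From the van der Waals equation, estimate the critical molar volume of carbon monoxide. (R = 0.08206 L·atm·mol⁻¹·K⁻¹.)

V_m,c ≈ 0.1197 L/mol

For a van der Waals gas, V_m,c = 3b.
V_m,c = 3×0.03990 = 0.1197 L/mol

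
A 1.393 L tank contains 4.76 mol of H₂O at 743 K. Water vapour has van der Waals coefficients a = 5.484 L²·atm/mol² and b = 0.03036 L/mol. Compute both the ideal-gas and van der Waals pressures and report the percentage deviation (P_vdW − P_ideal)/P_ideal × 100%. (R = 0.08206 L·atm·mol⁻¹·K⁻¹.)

-19.16 %

Ideal: P_ideal = nRT/V = (4.76)(0.08206)(743)/1.393 = 208.342 atm
vdW: P = nRT/(V − nb) − a n²/V² = 290.220/1.24849 − 124.254/1.94045 = 232.457 − 64.0336 = 168.423 atm
% deviation = (168.423 − 208.342)/208.342 × 100% = -19.16%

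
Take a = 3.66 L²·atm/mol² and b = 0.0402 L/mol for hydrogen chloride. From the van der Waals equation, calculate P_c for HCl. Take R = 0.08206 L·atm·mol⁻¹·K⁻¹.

P_c ≈ 83.88 atm

For a van der Waals gas, P_c = a/(27b²).
P_c = 3.66/(27×(0.0402)²) = 3.66/0.043633 = 83.88 atm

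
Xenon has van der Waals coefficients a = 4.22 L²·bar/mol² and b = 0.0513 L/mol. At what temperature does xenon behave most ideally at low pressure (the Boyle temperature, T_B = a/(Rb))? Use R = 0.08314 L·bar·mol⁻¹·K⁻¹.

T_B ≈ 989.4 K

For a van der Waals gas the second virial coefficient B₂ = b − a/(RT) vanishes at T_B = a/(Rb).
T_B = 4.22/(0.08314×0.0513) = 4.22/0.0042651 = 989.4 K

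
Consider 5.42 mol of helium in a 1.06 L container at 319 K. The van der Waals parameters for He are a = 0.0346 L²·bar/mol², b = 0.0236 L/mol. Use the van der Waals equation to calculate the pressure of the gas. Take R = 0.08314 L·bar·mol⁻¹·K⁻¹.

P ≈ 153.3 bar

P = nRT/(V − nb) − a n²/V²
nRT/(V − nb) = (5.42)(0.08314)(319)/(1.06 − 5.42×0.0236) = 143.75/0.93209 = 154.22 bar
a n²/V² = (0.0346)(5.42)²/(1.06)² = 0.90461 bar
P = 154.22 − 0.90461 = 153.3 bar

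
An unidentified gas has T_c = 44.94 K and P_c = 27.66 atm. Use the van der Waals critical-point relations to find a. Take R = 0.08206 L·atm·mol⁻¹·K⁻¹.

a ≈ 0.2074 L²·atm/mol²

From T_c = 8a/(27Rb) and P_c = a/(27b²): a = 27 R² T_c²/(64 P_c).
a = 27×(0.08206)²×(44.94)²/(64×27.66) = 367.19/1770.2 = 0.2074 L²·atm/mol²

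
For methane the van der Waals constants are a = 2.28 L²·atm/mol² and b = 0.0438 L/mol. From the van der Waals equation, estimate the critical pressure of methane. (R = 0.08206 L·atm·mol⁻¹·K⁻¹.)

P_c ≈ 44.02 atm

For a van der Waals gas, P_c = a/(27b²).
P_c = 2.28/(27×(0.0438)²) = 2.28/0.051798 = 44.02 atm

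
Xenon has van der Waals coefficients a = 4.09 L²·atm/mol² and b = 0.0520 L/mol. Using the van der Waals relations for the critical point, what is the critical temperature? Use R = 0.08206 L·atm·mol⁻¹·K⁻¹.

T_c ≈ 284.0 K

For a van der Waals gas, T_c = 8a/(27Rb).
T_c = 8×4.09/(27×0.08206×0.0520) = 32.720/0.11521 = 284.0 K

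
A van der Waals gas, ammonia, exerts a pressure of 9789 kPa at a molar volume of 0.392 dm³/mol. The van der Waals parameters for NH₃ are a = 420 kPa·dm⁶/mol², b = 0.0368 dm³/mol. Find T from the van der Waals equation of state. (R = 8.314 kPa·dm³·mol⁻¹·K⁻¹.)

T ≈ 535.0 K

T = (P + a/V_m²)(V_m − b)/R
P + a/V_m² = 9789 + 420/(0.392)² = 12522 kPa
V_m − b = 0.392 − 0.0368 = 0.35520 dm³/mol
T = (12522)(0.35520)/8.314 = 535.0 K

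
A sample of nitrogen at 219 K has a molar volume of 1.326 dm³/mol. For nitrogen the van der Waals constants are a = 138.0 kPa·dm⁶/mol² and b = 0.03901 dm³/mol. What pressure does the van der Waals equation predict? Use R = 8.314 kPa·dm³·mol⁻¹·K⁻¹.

P = RT/(V_m − b) − a/V_m²
RT/(V_m − b) = (8.314)(219)/(1.326 − 0.03901) = 1820.8/1.2870 = 1414.8 kPa
a/V_m² = 138.0/(1.326)² = 78.486 kPa
P = 1414.8 − 78.486 = 1336 kPa

P ≈ 1336 kPa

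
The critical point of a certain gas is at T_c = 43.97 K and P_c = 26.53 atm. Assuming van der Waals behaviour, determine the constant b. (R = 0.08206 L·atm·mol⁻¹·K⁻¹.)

b ≈ 0.01700 L/mol

From T_c = 8a/(27Rb) and P_c = a/(27b²): b = R T_c/(8 P_c).
b = (0.08206)(43.97)/(8×26.53) = 3.6082/212.24 = 0.01700 L/mol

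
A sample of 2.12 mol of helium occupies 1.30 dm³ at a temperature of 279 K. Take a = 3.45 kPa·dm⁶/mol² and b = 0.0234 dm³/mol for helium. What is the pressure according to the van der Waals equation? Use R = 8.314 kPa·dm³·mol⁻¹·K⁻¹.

P = nRT/(V − nb) − a n²/V²
nRT/(V − nb) = (2.12)(8.314)(279)/(1.30 − 2.12×0.0234) = 4917.6/1.2504 = 3932.8 kPa
a n²/V² = (3.45)(2.12)²/(1.30)² = 9.1750 kPa
P = 3932.8 − 9.1750 = 3924 kPa

P ≈ 3924 kPa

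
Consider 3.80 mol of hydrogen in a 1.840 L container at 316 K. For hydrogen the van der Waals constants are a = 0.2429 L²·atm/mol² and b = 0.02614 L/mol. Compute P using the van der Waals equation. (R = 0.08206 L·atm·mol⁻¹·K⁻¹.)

P = nRT/(V − nb) − a n²/V²
nRT/(V − nb) = (3.80)(0.08206)(316)/(1.840 − 3.80×0.02614) = 98.538/1.7407 = 56.608 atm
a n²/V² = (0.2429)(3.80)²/(1.840)² = 1.0360 atm
P = 56.608 − 1.0360 = 55.57 atm

P ≈ 55.57 atm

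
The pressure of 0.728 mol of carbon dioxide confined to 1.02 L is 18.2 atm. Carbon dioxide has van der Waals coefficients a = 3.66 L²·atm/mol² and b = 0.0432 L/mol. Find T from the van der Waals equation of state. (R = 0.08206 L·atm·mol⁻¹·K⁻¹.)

T = (P + a n²/V²)(V − nb)/(nR)
P + a n²/V² = 18.2 + (3.66)(0.728)²/(1.02)² = 20.064 atm
V − nb = 1.02 − (0.728)(0.0432) = 0.98855 L
T = (20.064)(0.98855)/((0.728)(0.08206)) = 332.0 K

T ≈ 332.0 K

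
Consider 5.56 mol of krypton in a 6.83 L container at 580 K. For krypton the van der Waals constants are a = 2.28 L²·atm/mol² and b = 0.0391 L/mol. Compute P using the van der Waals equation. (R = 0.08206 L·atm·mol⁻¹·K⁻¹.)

P ≈ 38.51 atm

P = nRT/(V − nb) − a n²/V²
nRT/(V − nb) = (5.56)(0.08206)(580)/(6.83 − 5.56×0.0391) = 264.63/6.6126 = 40.019 atm
a n²/V² = (2.28)(5.56)²/(6.83)² = 1.5109 atm
P = 40.019 − 1.5109 = 38.51 atm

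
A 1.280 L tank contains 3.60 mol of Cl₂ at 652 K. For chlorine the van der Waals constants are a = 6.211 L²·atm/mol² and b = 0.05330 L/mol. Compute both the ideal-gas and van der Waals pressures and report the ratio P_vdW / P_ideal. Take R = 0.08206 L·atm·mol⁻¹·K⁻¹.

Ideal: P_ideal = nRT/V = (3.60)(0.08206)(652)/1.280 = 150.478 atm
vdW: P = nRT/(V − nb) − a n²/V² = 192.611/1.08812 − 80.4946/1.63840 = 177.013 − 49.1300 = 127.883 atm
Ratio = 127.883/150.478 = 0.8498

P_vdW / P_ideal ≈ 0.8498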